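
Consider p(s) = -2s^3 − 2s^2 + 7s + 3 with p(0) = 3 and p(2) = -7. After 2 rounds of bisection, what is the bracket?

m = 1, p(m) = 6 (+); new bracket [1, 2]
m = 1.5, p(m) = 2.25 (+); new bracket [1.5, 2]

[1.5, 2]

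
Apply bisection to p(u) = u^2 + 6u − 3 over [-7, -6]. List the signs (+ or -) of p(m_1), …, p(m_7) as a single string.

+---+--

u = -6.5 gives p = 0.25, positive; keep [-6.5, -6]
u = -6.25 gives p = -1.4375, negative; keep [-6.5, -6.25]
u = -6.375 gives p = -0.609375, negative; keep [-6.5, -6.375]
u = -6.4375 gives p = -0.1836, negative; keep [-6.5, -6.4375]
u = -6.46875 gives p = 0.0322, positive; keep [-6.46875, -6.4375]
u = -6.453125 gives p = -0.0759, negative; keep [-6.46875, -6.453125]
u = -6.4609375 gives p = -0.0219, negative; keep [-6.46875, -6.4609375]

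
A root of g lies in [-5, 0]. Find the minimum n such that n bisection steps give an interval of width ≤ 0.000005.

Width after n steps is 5/2^n. Need 2^n ≥ 5/0.000005 = 1000000.
2^19 = 524288 < 1000000 ≤ 2^20 = 1048576, so n = 20.

20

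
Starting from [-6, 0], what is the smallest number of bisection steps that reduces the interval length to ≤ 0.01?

10

Width after n steps is 6/2^n. Need 2^n ≥ 6/0.01 = 600.
2^9 = 512 < 600 ≤ 2^10 = 1024, so n = 10.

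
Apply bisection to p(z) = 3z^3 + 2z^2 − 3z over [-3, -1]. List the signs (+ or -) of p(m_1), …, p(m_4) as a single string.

p(-2) = -10 < 0, so the root lies in [-2, -1]
p(-1.5) = -1.125 < 0, so the root lies in [-1.5, -1]
p(-1.25) = 1.015625 > 0, so the root lies in [-1.5, -1.25]
p(-1.375) = 0.1074 > 0, so the root lies in [-1.5, -1.375]

--++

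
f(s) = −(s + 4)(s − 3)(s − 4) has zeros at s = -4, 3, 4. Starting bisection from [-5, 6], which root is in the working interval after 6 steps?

-4

s = 0.5 gives f = -39.375, negative; keep [-5, 0.5]
s = -2.25 gives f = -57.421875, negative; keep [-5, -2.25]
s = -3.625 gives f = -18.943359, negative; keep [-5, -3.625]
s = -4.3125 gives f = 18.9954, positive; keep [-4.3125, -3.625]
s = -3.96875 gives f = -1.7354, negative; keep [-4.3125, -3.96875]
s = -4.140625 gives f = 8.1744, positive; keep [-4.140625, -3.96875]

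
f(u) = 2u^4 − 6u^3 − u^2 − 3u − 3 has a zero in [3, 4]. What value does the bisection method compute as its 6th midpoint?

3.328125

m = 3.5, f(m) = 17.125 (+); new bracket [3, 3.5]
m = 3.25, f(m) = -6.148438 (−); new bracket [3.25, 3.5]
m = 3.375, f(m) = 4.316895 (+); new bracket [3.25, 3.375]
m = 3.3125, f(m) = -1.1933 (−); new bracket [3.3125, 3.375]
m = 3.34375, f(m) = 1.4905 (+); new bracket [3.3125, 3.34375]
m = 3.328125, f(m) = 0.131 (+); new bracket [3.3125, 3.328125]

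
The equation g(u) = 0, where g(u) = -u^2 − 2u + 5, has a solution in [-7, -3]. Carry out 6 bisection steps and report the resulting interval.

[-3.5, -3.4375]

g(-5) = -10 < 0, so the root lies in [-5, -3]
g(-4) = -3 < 0, so the root lies in [-4, -3]
g(-3.5) = -0.25 < 0, so the root lies in [-3.5, -3]
g(-3.25) = 0.9375 > 0, so the root lies in [-3.5, -3.25]
g(-3.375) = 0.3594 > 0, so the root lies in [-3.5, -3.375]
g(-3.4375) = 0.0586 > 0, so the root lies in [-3.5, -3.4375]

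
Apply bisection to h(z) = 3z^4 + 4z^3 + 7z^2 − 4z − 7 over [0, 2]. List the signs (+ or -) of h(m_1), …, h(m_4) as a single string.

m = 1, h(m) = 3 (+); new bracket [0, 1]
m = 0.5, h(m) = -6.5625 (−); new bracket [0.5, 1]
m = 0.75, h(m) = -3.425781 (−); new bracket [0.75, 1]
m = 0.875, h(m) = -0.7024 (−); new bracket [0.875, 1]

+---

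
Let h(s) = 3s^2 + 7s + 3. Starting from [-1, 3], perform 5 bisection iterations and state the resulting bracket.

[-0.625, -0.5]

midpoint 1: h = 13 > 0 → [-1, 1]
midpoint 0: h = 3 > 0 → [-1, 0]
midpoint -0.5: h = 0.25 > 0 → [-1, -0.5]
midpoint -0.75: h = -0.5625 < 0 → [-0.75, -0.5]
midpoint -0.625: h = -0.2031 < 0 → [-0.625, -0.5]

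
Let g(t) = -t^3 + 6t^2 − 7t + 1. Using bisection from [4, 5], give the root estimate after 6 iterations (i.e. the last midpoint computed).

midpoint 4.5: g = -0.125 < 0 → [4, 4.5]
midpoint 4.25: g = 2.859375 > 0 → [4.25, 4.5]
midpoint 4.375: g = 1.478516 > 0 → [4.375, 4.5]
midpoint 4.4375: g = 0.7053 > 0 → [4.4375, 4.5]
midpoint 4.46875: g = 0.2974 > 0 → [4.46875, 4.5]
midpoint 4.484375: g = 0.088 > 0 → [4.484375, 4.5]

4.484375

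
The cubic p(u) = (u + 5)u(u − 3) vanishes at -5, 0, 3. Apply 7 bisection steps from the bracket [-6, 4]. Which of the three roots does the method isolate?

-5

m = -1, p(m) = 16 (+); new bracket [-6, -1]
m = -3.5, p(m) = 34.125 (+); new bracket [-6, -3.5]
m = -4.75, p(m) = 9.203125 (+); new bracket [-6, -4.75]
m = -5.375, p(m) = -16.8809 (−); new bracket [-5.375, -4.75]
m = -5.0625, p(m) = -2.551 (−); new bracket [-5.0625, -4.75]
m = -4.90625, p(m) = 3.6366 (+); new bracket [-5.0625, -4.90625]
m = -4.984375, p(m) = 0.6218 (+); new bracket [-5.0625, -4.984375]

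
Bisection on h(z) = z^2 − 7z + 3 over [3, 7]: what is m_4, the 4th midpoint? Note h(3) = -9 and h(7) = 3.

6.75

m = 5, h(m) = -7 (−); new bracket [5, 7]
m = 6, h(m) = -3 (−); new bracket [6, 7]
m = 6.5, h(m) = -0.25 (−); new bracket [6.5, 7]
m = 6.75, h(m) = 1.3125 (+); new bracket [6.5, 6.75]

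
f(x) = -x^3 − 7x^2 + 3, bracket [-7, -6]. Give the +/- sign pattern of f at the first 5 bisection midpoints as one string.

----+

f(-6.5) = -18.125 < 0, so the root lies in [-7, -6.5]
f(-6.75) = -8.390625 < 0, so the root lies in [-7, -6.75]
f(-6.875) = -2.908203 < 0, so the root lies in [-7, -6.875]
f(-6.9375) = -0.0081 < 0, so the root lies in [-7, -6.9375]
f(-6.96875) = 1.4824 > 0, so the root lies in [-6.96875, -6.9375]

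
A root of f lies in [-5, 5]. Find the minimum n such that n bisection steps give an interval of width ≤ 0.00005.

Width after n steps is 10/2^n. Need 2^n ≥ 10/0.00005 = 200000.
2^17 = 131072 < 200000 ≤ 2^18 = 262144, so n = 18.

18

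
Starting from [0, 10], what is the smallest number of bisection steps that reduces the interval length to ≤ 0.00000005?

Width after n steps is 10/2^n. Need 2^n ≥ 10/0.00000005 = 200000000.
2^27 = 134217728 < 200000000 ≤ 2^28 = 268435456, so n = 28.

28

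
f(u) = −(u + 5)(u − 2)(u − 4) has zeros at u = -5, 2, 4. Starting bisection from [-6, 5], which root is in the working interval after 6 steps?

m = -0.5, f(m) = -50.625 (−); new bracket [-6, -0.5]
m = -3.25, f(m) = -66.609375 (−); new bracket [-6, -3.25]
m = -4.625, f(m) = -21.427734 (−); new bracket [-6, -4.625]
m = -5.3125, f(m) = 21.2805 (+); new bracket [-5.3125, -4.625]
m = -4.96875, f(m) = -1.9532 (−); new bracket [-5.3125, -4.96875]
m = -5.140625, f(m) = 9.1786 (+); new bracket [-5.140625, -4.96875]

-5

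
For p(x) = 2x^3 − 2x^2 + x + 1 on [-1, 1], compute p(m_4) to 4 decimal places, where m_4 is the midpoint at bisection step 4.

0.2383

m = 0, p(m) = 1 (+); new bracket [-1, 0]
m = -0.5, p(m) = -0.25 (−); new bracket [-0.5, 0]
m = -0.25, p(m) = 0.59375 (+); new bracket [-0.5, -0.25]
m = -0.375, p(m) = 0.2383 (+); new bracket [-0.5, -0.375]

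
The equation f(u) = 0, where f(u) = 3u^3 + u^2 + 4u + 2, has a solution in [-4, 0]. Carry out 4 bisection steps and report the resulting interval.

[-0.5, -0.25]

f(-2) = -26 < 0, so the root lies in [-2, 0]
f(-1) = -4 < 0, so the root lies in [-1, 0]
f(-0.5) = -0.125 < 0, so the root lies in [-0.5, 0]
f(-0.25) = 1.0156 > 0, so the root lies in [-0.5, -0.25]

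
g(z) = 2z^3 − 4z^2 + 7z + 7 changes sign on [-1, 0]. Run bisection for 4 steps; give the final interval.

g(-0.5) = 2.25 > 0, so the root lies in [-1, -0.5]
g(-0.75) = -1.34375 < 0, so the root lies in [-0.75, -0.5]
g(-0.625) = 0.574219 > 0, so the root lies in [-0.75, -0.625]
g(-0.6875) = -0.353 < 0, so the root lies in [-0.6875, -0.625]

[-0.6875, -0.625]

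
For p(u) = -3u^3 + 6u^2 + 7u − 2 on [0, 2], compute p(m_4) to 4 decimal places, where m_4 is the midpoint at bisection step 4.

-1.0371

midpoint 1: p = 8 > 0 → [0, 1]
midpoint 0.5: p = 2.625 > 0 → [0, 0.5]
midpoint 0.25: p = 0.078125 > 0 → [0, 0.25]
midpoint 0.125: p = -1.0371 < 0 → [0.125, 0.25]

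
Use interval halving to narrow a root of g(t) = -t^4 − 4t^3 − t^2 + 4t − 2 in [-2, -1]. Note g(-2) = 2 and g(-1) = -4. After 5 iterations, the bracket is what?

midpoint -1.5: g = -1.8125 < 0 → [-2, -1.5]
midpoint -1.75: g = -0.003906 < 0 → [-2, -1.75]
midpoint -1.875: g = 0.991943 > 0 → [-1.875, -1.75]
midpoint -1.8125: g = 0.49 > 0 → [-1.8125, -1.75]
midpoint -1.78125: g = 0.2417 > 0 → [-1.78125, -1.75]

[-1.78125, -1.75]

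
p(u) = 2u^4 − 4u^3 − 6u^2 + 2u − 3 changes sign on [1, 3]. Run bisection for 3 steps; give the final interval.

[2.75, 3]

p(2) = -23 < 0, so the root lies in [2, 3]
p(2.5) = -19.875 < 0, so the root lies in [2.5, 3]
p(2.75) = -11.679688 < 0, so the root lies in [2.75, 3]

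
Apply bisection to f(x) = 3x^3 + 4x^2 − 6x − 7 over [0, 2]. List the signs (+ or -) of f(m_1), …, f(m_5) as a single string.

-+-+-

midpoint 1: f = -6 < 0 → [1, 2]
midpoint 1.5: f = 3.125 > 0 → [1, 1.5]
midpoint 1.25: f = -2.390625 < 0 → [1.25, 1.5]
midpoint 1.375: f = 0.1113 > 0 → [1.25, 1.375]
midpoint 1.3125: f = -1.2014 < 0 → [1.3125, 1.375]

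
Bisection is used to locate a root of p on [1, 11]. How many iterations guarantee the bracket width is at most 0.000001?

24

Width after n steps is 10/2^n. Need 2^n ≥ 10/0.000001 = 10000000.
2^23 = 8388608 < 10000000 ≤ 2^24 = 16777216, so n = 24.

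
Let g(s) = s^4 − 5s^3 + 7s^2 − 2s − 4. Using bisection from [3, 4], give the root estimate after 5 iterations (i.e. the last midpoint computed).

3.09375

m = 3.5, g(m) = 10.4375 (+); new bracket [3, 3.5]
m = 3.25, g(m) = 3.363281 (+); new bracket [3, 3.25]
m = 3.125, g(m) = 0.888916 (+); new bracket [3, 3.125]
m = 3.0625, g(m) = -0.1233 (−); new bracket [3.0625, 3.125]
m = 3.09375, g(m) = 0.3652 (+); new bracket [3.0625, 3.09375]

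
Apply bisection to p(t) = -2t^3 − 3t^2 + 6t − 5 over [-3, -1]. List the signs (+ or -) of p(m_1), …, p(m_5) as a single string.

---+-

t = -2 gives p = -13, negative; keep [-3, -2]
t = -2.5 gives p = -7.5, negative; keep [-3, -2.5]
t = -2.75 gives p = -2.59375, negative; keep [-3, -2.75]
t = -2.875 gives p = 0.4805, positive; keep [-2.875, -2.75]
t = -2.8125 gives p = -1.1108, negative; keep [-2.875, -2.8125]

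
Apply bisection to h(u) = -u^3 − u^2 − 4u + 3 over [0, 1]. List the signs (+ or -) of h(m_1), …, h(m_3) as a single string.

midpoint 0.5: h = 0.625 > 0 → [0.5, 1]
midpoint 0.75: h = -0.984375 < 0 → [0.5, 0.75]
midpoint 0.625: h = -0.134766 < 0 → [0.5, 0.625]

+--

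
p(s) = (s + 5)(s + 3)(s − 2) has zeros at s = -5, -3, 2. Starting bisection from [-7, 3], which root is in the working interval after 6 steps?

m = -2, p(m) = -12 (−); new bracket [-2, 3]
m = 0.5, p(m) = -28.875 (−); new bracket [0.5, 3]
m = 1.75, p(m) = -8.015625 (−); new bracket [1.75, 3]
m = 2.375, p(m) = 14.8652 (+); new bracket [1.75, 2.375]
m = 2.0625, p(m) = 2.2346 (+); new bracket [1.75, 2.0625]
m = 1.90625, p(m) = -3.1766 (−); new bracket [1.90625, 2.0625]

2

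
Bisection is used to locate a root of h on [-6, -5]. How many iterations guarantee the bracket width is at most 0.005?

Width after n steps is 1/2^n. Need 2^n ≥ 1/0.005 = 200.
2^7 = 128 < 200 ≤ 2^8 = 256, so n = 8.

8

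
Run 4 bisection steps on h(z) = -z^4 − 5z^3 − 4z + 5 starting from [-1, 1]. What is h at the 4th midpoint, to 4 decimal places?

midpoint 0: h = 5 > 0 → [0, 1]
midpoint 0.5: h = 2.3125 > 0 → [0.5, 1]
midpoint 0.75: h = -0.425781 < 0 → [0.5, 0.75]
midpoint 0.625: h = 1.1267 > 0 → [0.625, 0.75]

1.1267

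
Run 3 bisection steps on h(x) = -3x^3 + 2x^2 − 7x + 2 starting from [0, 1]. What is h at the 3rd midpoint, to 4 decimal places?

-0.5020

h(0.5) = -1.375 < 0, so the root lies in [0, 0.5]
h(0.25) = 0.328125 > 0, so the root lies in [0.25, 0.5]
h(0.375) = -0.501953 < 0, so the root lies in [0.25, 0.375]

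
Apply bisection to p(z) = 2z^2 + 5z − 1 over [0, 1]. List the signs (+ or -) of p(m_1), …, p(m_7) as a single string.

++-+---

m = 0.5, p(m) = 2 (+); new bracket [0, 0.5]
m = 0.25, p(m) = 0.375 (+); new bracket [0, 0.25]
m = 0.125, p(m) = -0.34375 (−); new bracket [0.125, 0.25]
m = 0.1875, p(m) = 0.0078 (+); new bracket [0.125, 0.1875]
m = 0.15625, p(m) = -0.1699 (−); new bracket [0.15625, 0.1875]
m = 0.171875, p(m) = -0.0815 (−); new bracket [0.171875, 0.1875]
m = 0.1796875, p(m) = -0.037 (−); new bracket [0.1796875, 0.1875]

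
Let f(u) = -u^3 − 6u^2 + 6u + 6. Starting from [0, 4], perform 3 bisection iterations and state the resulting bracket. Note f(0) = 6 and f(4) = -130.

[1, 1.5]

u = 2 gives f = -14, negative; keep [0, 2]
u = 1 gives f = 5, positive; keep [1, 2]
u = 1.5 gives f = -1.875, negative; keep [1, 1.5]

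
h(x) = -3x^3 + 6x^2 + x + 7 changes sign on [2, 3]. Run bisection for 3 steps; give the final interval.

[2.5, 2.625]

x = 2.5 gives h = 0.125, positive; keep [2.5, 3]
x = 2.75 gives h = -7.265625, negative; keep [2.5, 2.75]
x = 2.625 gives h = -3.294922, negative; keep [2.5, 2.625]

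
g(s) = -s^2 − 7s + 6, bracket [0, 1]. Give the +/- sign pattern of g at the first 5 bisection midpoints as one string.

++---

g(0.5) = 2.25 > 0, so the root lies in [0.5, 1]
g(0.75) = 0.1875 > 0, so the root lies in [0.75, 1]
g(0.875) = -0.890625 < 0, so the root lies in [0.75, 0.875]
g(0.8125) = -0.3477 < 0, so the root lies in [0.75, 0.8125]
g(0.78125) = -0.0791 < 0, so the root lies in [0.75, 0.78125]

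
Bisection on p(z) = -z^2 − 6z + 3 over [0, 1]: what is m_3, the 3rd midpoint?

p(0.5) = -0.25 < 0, so the root lies in [0, 0.5]
p(0.25) = 1.4375 > 0, so the root lies in [0.25, 0.5]
p(0.375) = 0.609375 > 0, so the root lies in [0.375, 0.5]

0.375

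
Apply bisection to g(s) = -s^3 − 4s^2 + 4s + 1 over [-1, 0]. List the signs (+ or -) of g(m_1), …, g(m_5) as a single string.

g(-0.5) = -1.875 < 0, so the root lies in [-0.5, 0]
g(-0.25) = -0.234375 < 0, so the root lies in [-0.25, 0]
g(-0.125) = 0.439453 > 0, so the root lies in [-0.25, -0.125]
g(-0.1875) = 0.116 > 0, so the root lies in [-0.25, -0.1875]
g(-0.21875) = -0.0559 < 0, so the root lies in [-0.21875, -0.1875]

--++-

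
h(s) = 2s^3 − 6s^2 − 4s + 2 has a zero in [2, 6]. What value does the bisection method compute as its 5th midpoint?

m = 4, h(m) = 18 (+); new bracket [2, 4]
m = 3, h(m) = -10 (−); new bracket [3, 4]
m = 3.5, h(m) = 0.25 (+); new bracket [3, 3.5]
m = 3.25, h(m) = -5.7188 (−); new bracket [3.25, 3.5]
m = 3.375, h(m) = -2.957 (−); new bracket [3.375, 3.5]

3.375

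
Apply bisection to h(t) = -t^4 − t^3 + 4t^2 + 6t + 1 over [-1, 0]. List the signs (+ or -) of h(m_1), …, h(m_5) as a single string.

--++-

t = -0.5 gives h = -0.9375, negative; keep [-0.5, 0]
t = -0.25 gives h = -0.238281, negative; keep [-0.25, 0]
t = -0.125 gives h = 0.314209, positive; keep [-0.25, -0.125]
t = -0.1875 gives h = 0.021, positive; keep [-0.25, -0.1875]
t = -0.21875 gives h = -0.1129, negative; keep [-0.21875, -0.1875]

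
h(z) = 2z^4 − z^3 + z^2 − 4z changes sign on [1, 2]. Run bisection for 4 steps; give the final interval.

m = 1.5, h(m) = 3 (+); new bracket [1, 1.5]
m = 1.25, h(m) = -0.507812 (−); new bracket [1.25, 1.5]
m = 1.375, h(m) = 0.939941 (+); new bracket [1.25, 1.375]
m = 1.3125, h(m) = 0.1468 (+); new bracket [1.25, 1.3125]

[1.25, 1.3125]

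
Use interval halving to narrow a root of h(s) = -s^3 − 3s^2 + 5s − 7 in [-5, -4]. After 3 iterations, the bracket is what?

m = -4.5, h(m) = 0.875 (+); new bracket [-4.5, -4]
m = -4.25, h(m) = -5.671875 (−); new bracket [-4.5, -4.25]
m = -4.375, h(m) = -2.556641 (−); new bracket [-4.5, -4.375]

[-4.5, -4.375]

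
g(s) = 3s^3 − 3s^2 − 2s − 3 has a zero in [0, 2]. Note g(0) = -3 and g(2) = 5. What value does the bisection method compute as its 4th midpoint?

midpoint 1: g = -5 < 0 → [1, 2]
midpoint 1.5: g = -2.625 < 0 → [1.5, 2]
midpoint 1.75: g = 0.390625 > 0 → [1.5, 1.75]
midpoint 1.625: g = -1.2988 < 0 → [1.625, 1.75]

1.625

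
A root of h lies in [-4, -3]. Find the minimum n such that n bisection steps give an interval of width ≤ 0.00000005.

25

Width after n steps is 1/2^n. Need 2^n ≥ 1/0.00000005 = 20000000.
2^24 = 16777216 < 20000000 ≤ 2^25 = 33554432, so n = 25.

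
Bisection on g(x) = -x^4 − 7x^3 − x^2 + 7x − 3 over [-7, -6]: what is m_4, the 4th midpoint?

-6.6875

x = -6.5 gives g = 46.5625, positive; keep [-7, -6.5]
x = -6.75 gives g = -18.925781, negative; keep [-6.75, -6.5]
x = -6.625 gives g = 15.775146, positive; keep [-6.75, -6.625]
x = -6.6875 gives g = -1.0718, negative; keep [-6.6875, -6.625]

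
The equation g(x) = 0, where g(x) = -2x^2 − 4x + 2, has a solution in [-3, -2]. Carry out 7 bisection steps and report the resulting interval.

g(-2.5) = -0.5 < 0, so the root lies in [-2.5, -2]
g(-2.25) = 0.875 > 0, so the root lies in [-2.5, -2.25]
g(-2.375) = 0.21875 > 0, so the root lies in [-2.5, -2.375]
g(-2.4375) = -0.1328 < 0, so the root lies in [-2.4375, -2.375]
g(-2.40625) = 0.0449 > 0, so the root lies in [-2.4375, -2.40625]
g(-2.421875) = -0.0435 < 0, so the root lies in [-2.421875, -2.40625]
g(-2.4140625) = 0.0009 > 0, so the root lies in [-2.421875, -2.4140625]

[-2.421875, -2.4140625]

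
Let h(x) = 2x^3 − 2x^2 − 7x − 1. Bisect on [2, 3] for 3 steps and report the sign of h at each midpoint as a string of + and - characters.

+--

m = 2.5, h(m) = 0.25 (+); new bracket [2, 2.5]
m = 2.25, h(m) = -4.09375 (−); new bracket [2.25, 2.5]
m = 2.375, h(m) = -2.113281 (−); new bracket [2.375, 2.5]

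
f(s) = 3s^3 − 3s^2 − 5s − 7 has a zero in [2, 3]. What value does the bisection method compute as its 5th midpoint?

s = 2.5 gives f = 8.625, positive; keep [2, 2.5]
s = 2.25 gives f = 0.734375, positive; keep [2, 2.25]
s = 2.125 gives f = -2.384766, negative; keep [2.125, 2.25]
s = 2.1875 gives f = -0.8904, negative; keep [2.1875, 2.25]
s = 2.21875 gives f = -0.0946, negative; keep [2.21875, 2.25]

2.21875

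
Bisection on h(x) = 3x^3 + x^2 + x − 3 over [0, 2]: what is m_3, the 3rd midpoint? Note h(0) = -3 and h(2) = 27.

0.75

m = 1, h(m) = 2 (+); new bracket [0, 1]
m = 0.5, h(m) = -1.875 (−); new bracket [0.5, 1]
m = 0.75, h(m) = -0.421875 (−); new bracket [0.75, 1]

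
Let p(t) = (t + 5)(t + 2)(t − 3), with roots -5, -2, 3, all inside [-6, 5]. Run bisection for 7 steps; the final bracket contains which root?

3

midpoint -0.5: p = -23.625 < 0 → [-0.5, 5]
midpoint 2.25: p = -23.109375 < 0 → [2.25, 5]
midpoint 3.625: p = 30.322266 > 0 → [2.25, 3.625]
midpoint 2.9375: p = -2.4495 < 0 → [2.9375, 3.625]
midpoint 3.28125: p = 12.3006 > 0 → [2.9375, 3.28125]
midpoint 3.109375: p = 4.5318 > 0 → [2.9375, 3.109375]
midpoint 3.0234375: p = 0.9447 > 0 → [2.9375, 3.0234375]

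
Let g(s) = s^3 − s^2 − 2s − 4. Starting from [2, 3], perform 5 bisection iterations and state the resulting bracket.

m = 2.5, g(m) = 0.375 (+); new bracket [2, 2.5]
m = 2.25, g(m) = -2.171875 (−); new bracket [2.25, 2.5]
m = 2.375, g(m) = -0.994141 (−); new bracket [2.375, 2.5]
m = 2.4375, g(m) = -0.3342 (−); new bracket [2.4375, 2.5]
m = 2.46875, g(m) = 0.0141 (+); new bracket [2.4375, 2.46875]

[2.4375, 2.46875]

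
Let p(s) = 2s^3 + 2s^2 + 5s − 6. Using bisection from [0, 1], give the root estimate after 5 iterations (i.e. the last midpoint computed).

0.78125

s = 0.5 gives p = -2.75, negative; keep [0.5, 1]
s = 0.75 gives p = -0.28125, negative; keep [0.75, 1]
s = 0.875 gives p = 1.246094, positive; keep [0.75, 0.875]
s = 0.8125 gives p = 0.4556, positive; keep [0.75, 0.8125]
s = 0.78125 gives p = 0.0806, positive; keep [0.75, 0.78125]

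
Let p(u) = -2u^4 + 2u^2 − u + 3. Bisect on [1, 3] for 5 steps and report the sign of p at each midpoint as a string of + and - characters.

midpoint 2: p = -23 < 0 → [1, 2]
midpoint 1.5: p = -4.125 < 0 → [1, 1.5]
midpoint 1.25: p = -0.007812 < 0 → [1, 1.25]
midpoint 1.125: p = 1.2026 > 0 → [1.125, 1.25]
midpoint 1.1875: p = 0.6557 > 0 → [1.1875, 1.25]

---++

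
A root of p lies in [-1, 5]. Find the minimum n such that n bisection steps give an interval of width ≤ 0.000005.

21

Width after n steps is 6/2^n. Need 2^n ≥ 6/0.000005 = 1200000.
2^20 = 1048576 < 1200000 ≤ 2^21 = 2097152, so n = 21.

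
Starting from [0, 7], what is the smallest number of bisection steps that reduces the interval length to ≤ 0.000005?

Width after n steps is 7/2^n. Need 2^n ≥ 7/0.000005 = 1400000.
2^20 = 1048576 < 1400000 ≤ 2^21 = 2097152, so n = 21.

21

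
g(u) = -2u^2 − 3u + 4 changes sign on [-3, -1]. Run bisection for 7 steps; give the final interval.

[-2.359375, -2.34375]

midpoint -2: g = 2 > 0 → [-3, -2]
midpoint -2.5: g = -1 < 0 → [-2.5, -2]
midpoint -2.25: g = 0.625 > 0 → [-2.5, -2.25]
midpoint -2.375: g = -0.1562 < 0 → [-2.375, -2.25]
midpoint -2.3125: g = 0.2422 > 0 → [-2.375, -2.3125]
midpoint -2.34375: g = 0.0449 > 0 → [-2.375, -2.34375]
midpoint -2.359375: g = -0.0552 < 0 → [-2.359375, -2.34375]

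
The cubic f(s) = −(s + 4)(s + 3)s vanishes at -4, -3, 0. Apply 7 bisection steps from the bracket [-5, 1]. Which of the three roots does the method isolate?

s = -2 gives f = 4, positive; keep [-2, 1]
s = -0.5 gives f = 4.375, positive; keep [-0.5, 1]
s = 0.25 gives f = -3.453125, negative; keep [-0.5, 0.25]
s = -0.125 gives f = 1.3926, positive; keep [-0.125, 0.25]
s = 0.0625 gives f = -0.7776, negative; keep [-0.125, 0.0625]
s = -0.03125 gives f = 0.3682, positive; keep [-0.03125, 0.0625]
s = 0.015625 gives f = -0.1892, negative; keep [-0.03125, 0.015625]

0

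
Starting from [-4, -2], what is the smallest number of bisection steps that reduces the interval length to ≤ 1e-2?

8

Width after n steps is 2/2^n. Need 2^n ≥ 2/1e-2 = 200.
2^7 = 128 < 200 ≤ 2^8 = 256, so n = 8.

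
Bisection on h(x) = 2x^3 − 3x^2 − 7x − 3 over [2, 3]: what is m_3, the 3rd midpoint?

m = 2.5, h(m) = -8 (−); new bracket [2.5, 3]
m = 2.75, h(m) = -3.34375 (−); new bracket [2.75, 3]
m = 2.875, h(m) = -0.394531 (−); new bracket [2.875, 3]

2.875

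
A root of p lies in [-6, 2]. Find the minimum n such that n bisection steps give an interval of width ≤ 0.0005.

Width after n steps is 8/2^n. Need 2^n ≥ 8/0.0005 = 16000.
2^13 = 8192 < 16000 ≤ 2^14 = 16384, so n = 14.

14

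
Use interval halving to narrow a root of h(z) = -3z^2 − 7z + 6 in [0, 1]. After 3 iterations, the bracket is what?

h(0.5) = 1.75 > 0, so the root lies in [0.5, 1]
h(0.75) = -0.9375 < 0, so the root lies in [0.5, 0.75]
h(0.625) = 0.453125 > 0, so the root lies in [0.625, 0.75]

[0.625, 0.75]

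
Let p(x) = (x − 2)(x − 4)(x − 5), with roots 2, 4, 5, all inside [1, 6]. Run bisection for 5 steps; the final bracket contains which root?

x = 3.5 gives p = 1.125, positive; keep [1, 3.5]
x = 2.25 gives p = 1.203125, positive; keep [1, 2.25]
x = 1.625 gives p = -3.005859, negative; keep [1.625, 2.25]
x = 1.9375 gives p = -0.3948, negative; keep [1.9375, 2.25]
x = 2.09375 gives p = 0.5194, positive; keep [1.9375, 2.09375]

2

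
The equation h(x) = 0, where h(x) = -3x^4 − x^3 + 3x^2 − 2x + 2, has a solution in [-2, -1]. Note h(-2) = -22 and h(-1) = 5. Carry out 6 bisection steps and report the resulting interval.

[-1.5, -1.484375]

x = -1.5 gives h = -0.0625, negative; keep [-1.5, -1]
x = -1.25 gives h = 3.816406, positive; keep [-1.5, -1.25]
x = -1.375 gives h = 2.298096, positive; keep [-1.5, -1.375]
x = -1.4375 gives h = 1.2346, positive; keep [-1.5, -1.4375]
x = -1.46875 gives h = 0.6167, positive; keep [-1.5, -1.46875]
x = -1.484375 gives h = 0.285, positive; keep [-1.5, -1.484375]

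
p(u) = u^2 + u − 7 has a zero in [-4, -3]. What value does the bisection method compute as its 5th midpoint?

-3.21875

p(-3.5) = 1.75 > 0, so the root lies in [-3.5, -3]
p(-3.25) = 0.3125 > 0, so the root lies in [-3.25, -3]
p(-3.125) = -0.359375 < 0, so the root lies in [-3.25, -3.125]
p(-3.1875) = -0.0273 < 0, so the root lies in [-3.25, -3.1875]
p(-3.21875) = 0.1416 > 0, so the root lies in [-3.21875, -3.1875]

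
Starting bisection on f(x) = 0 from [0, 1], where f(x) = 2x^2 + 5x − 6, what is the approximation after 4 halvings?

0.9375

m = 0.5, f(m) = -3 (−); new bracket [0.5, 1]
m = 0.75, f(m) = -1.125 (−); new bracket [0.75, 1]
m = 0.875, f(m) = -0.09375 (−); new bracket [0.875, 1]
m = 0.9375, f(m) = 0.4453 (+); new bracket [0.875, 0.9375]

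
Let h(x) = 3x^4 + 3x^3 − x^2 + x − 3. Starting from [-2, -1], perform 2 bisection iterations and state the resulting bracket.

m = -1.5, h(m) = -1.6875 (−); new bracket [-2, -1.5]
m = -1.75, h(m) = 4.246094 (+); new bracket [-1.75, -1.5]

[-1.75, -1.5]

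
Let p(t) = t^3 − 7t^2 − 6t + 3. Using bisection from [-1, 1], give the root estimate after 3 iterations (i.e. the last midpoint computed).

0.25

t = 0 gives p = 3, positive; keep [0, 1]
t = 0.5 gives p = -1.625, negative; keep [0, 0.5]
t = 0.25 gives p = 1.078125, positive; keep [0.25, 0.5]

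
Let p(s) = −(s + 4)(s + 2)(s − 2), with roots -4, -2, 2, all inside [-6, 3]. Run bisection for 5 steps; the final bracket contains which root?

2

midpoint -1.5: p = 4.375 > 0 → [-1.5, 3]
midpoint 0.75: p = 16.328125 > 0 → [0.75, 3]
midpoint 1.875: p = 2.845703 > 0 → [1.875, 3]
midpoint 2.4375: p = -12.4978 < 0 → [1.875, 2.4375]
midpoint 2.15625: p = -3.998 < 0 → [1.875, 2.15625]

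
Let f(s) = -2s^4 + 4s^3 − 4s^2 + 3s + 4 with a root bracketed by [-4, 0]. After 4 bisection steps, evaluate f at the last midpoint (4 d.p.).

-2.8203

midpoint -2: f = -82 < 0 → [-2, 0]
midpoint -1: f = -9 < 0 → [-1, 0]
midpoint -0.5: f = 0.875 > 0 → [-1, -0.5]
midpoint -0.75: f = -2.8203 < 0 → [-0.75, -0.5]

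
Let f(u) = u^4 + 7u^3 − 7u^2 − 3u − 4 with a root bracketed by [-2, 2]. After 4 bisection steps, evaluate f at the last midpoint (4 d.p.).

-2.5742

midpoint 0: f = -4 < 0 → [0, 2]
midpoint 1: f = -6 < 0 → [1, 2]
midpoint 1.5: f = 4.4375 > 0 → [1, 1.5]
midpoint 1.25: f = -2.5742 < 0 → [1.25, 1.5]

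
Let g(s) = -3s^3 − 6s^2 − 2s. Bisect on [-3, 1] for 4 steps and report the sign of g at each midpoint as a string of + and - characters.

g(-1) = -1 < 0, so the root lies in [-3, -1]
g(-2) = 4 > 0, so the root lies in [-2, -1]
g(-1.5) = -0.375 < 0, so the root lies in [-2, -1.5]
g(-1.75) = 1.2031 > 0, so the root lies in [-1.75, -1.5]

-+-+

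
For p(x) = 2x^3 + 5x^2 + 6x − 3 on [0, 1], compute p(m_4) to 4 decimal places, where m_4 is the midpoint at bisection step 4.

-0.5757

midpoint 0.5: p = 1.5 > 0 → [0, 0.5]
midpoint 0.25: p = -1.15625 < 0 → [0.25, 0.5]
midpoint 0.375: p = 0.058594 > 0 → [0.25, 0.375]
midpoint 0.3125: p = -0.5757 < 0 → [0.3125, 0.375]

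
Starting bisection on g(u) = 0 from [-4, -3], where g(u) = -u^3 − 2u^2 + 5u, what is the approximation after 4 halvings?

-3.4375

u = -3.5 gives g = 0.875, positive; keep [-3.5, -3]
u = -3.25 gives g = -3.046875, negative; keep [-3.5, -3.25]
u = -3.375 gives g = -1.212891, negative; keep [-3.5, -3.375]
u = -3.4375 gives g = -0.2014, negative; keep [-3.5, -3.4375]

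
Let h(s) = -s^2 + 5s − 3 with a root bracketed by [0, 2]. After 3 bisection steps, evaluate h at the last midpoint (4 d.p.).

0.1875

m = 1, h(m) = 1 (+); new bracket [0, 1]
m = 0.5, h(m) = -0.75 (−); new bracket [0.5, 1]
m = 0.75, h(m) = 0.1875 (+); new bracket [0.5, 0.75]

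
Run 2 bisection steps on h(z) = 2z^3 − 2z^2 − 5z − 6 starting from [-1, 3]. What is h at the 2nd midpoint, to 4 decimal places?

z = 1 gives h = -11, negative; keep [1, 3]
z = 2 gives h = -8, negative; keep [2, 3]

-8.0000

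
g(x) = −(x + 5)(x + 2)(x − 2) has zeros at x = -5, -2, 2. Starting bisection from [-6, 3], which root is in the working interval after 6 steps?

x = -1.5 gives g = 6.125, positive; keep [-1.5, 3]
x = 0.75 gives g = 19.765625, positive; keep [0.75, 3]
x = 1.875 gives g = 3.330078, positive; keep [1.875, 3]
x = 2.4375 gives g = -14.4392, negative; keep [1.875, 2.4375]
x = 2.15625 gives g = -4.6474, negative; keep [1.875, 2.15625]
x = 2.015625 gives g = -0.4402, negative; keep [1.875, 2.015625]

2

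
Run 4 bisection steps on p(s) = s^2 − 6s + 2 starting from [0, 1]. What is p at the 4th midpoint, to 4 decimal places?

0.2227

midpoint 0.5: p = -0.75 < 0 → [0, 0.5]
midpoint 0.25: p = 0.5625 > 0 → [0.25, 0.5]
midpoint 0.375: p = -0.109375 < 0 → [0.25, 0.375]
midpoint 0.3125: p = 0.2227 > 0 → [0.3125, 0.375]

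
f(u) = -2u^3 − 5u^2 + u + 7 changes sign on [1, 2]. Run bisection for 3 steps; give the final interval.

f(1.5) = -9.5 < 0, so the root lies in [1, 1.5]
f(1.25) = -3.46875 < 0, so the root lies in [1, 1.25]
f(1.125) = -1.050781 < 0, so the root lies in [1, 1.125]

[1, 1.125]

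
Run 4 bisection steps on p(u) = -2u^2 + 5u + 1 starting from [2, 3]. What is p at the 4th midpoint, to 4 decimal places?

m = 2.5, p(m) = 1 (+); new bracket [2.5, 3]
m = 2.75, p(m) = -0.375 (−); new bracket [2.5, 2.75]
m = 2.625, p(m) = 0.34375 (+); new bracket [2.625, 2.75]
m = 2.6875, p(m) = -0.0078 (−); new bracket [2.625, 2.6875]

-0.0078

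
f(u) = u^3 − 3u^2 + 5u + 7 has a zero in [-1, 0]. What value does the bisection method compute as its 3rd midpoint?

-0.875

f(-0.5) = 3.625 > 0, so the root lies in [-1, -0.5]
f(-0.75) = 1.140625 > 0, so the root lies in [-1, -0.75]
f(-0.875) = -0.341797 < 0, so the root lies in [-0.875, -0.75]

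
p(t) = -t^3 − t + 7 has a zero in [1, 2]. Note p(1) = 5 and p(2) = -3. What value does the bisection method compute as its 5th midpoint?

p(1.5) = 2.125 > 0, so the root lies in [1.5, 2]
p(1.75) = -0.109375 < 0, so the root lies in [1.5, 1.75]
p(1.625) = 1.083984 > 0, so the root lies in [1.625, 1.75]
p(1.6875) = 0.5071 > 0, so the root lies in [1.6875, 1.75]
p(1.71875) = 0.2039 > 0, so the root lies in [1.71875, 1.75]

1.71875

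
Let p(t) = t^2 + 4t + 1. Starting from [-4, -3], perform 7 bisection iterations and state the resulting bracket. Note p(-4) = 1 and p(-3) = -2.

[-3.734375, -3.7265625]

p(-3.5) = -0.75 < 0, so the root lies in [-4, -3.5]
p(-3.75) = 0.0625 > 0, so the root lies in [-3.75, -3.5]
p(-3.625) = -0.359375 < 0, so the root lies in [-3.75, -3.625]
p(-3.6875) = -0.1523 < 0, so the root lies in [-3.75, -3.6875]
p(-3.71875) = -0.0459 < 0, so the root lies in [-3.75, -3.71875]
p(-3.734375) = 0.0081 > 0, so the root lies in [-3.734375, -3.71875]
p(-3.7265625) = -0.019 < 0, so the root lies in [-3.734375, -3.7265625]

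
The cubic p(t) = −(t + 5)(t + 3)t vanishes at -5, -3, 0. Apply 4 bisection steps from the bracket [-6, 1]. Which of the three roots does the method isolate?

midpoint -2.5: p = 3.125 > 0 → [-2.5, 1]
midpoint -0.75: p = 7.171875 > 0 → [-0.75, 1]
midpoint 0.125: p = -2.001953 < 0 → [-0.75, 0.125]
midpoint -0.3125: p = 3.9368 > 0 → [-0.3125, 0.125]

0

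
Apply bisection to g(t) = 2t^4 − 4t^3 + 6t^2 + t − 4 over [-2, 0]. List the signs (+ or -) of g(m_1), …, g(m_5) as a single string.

+-+--

t = -1 gives g = 7, positive; keep [-1, 0]
t = -0.5 gives g = -2.375, negative; keep [-1, -0.5]
t = -0.75 gives g = 0.945312, positive; keep [-0.75, -0.5]
t = -0.625 gives g = -0.9995, negative; keep [-0.75, -0.625]
t = -0.6875 gives g = -0.1049, negative; keep [-0.75, -0.6875]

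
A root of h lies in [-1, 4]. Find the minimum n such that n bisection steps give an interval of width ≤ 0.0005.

14

Width after n steps is 5/2^n. Need 2^n ≥ 5/0.0005 = 10000.
2^13 = 8192 < 10000 ≤ 2^14 = 16384, so n = 14.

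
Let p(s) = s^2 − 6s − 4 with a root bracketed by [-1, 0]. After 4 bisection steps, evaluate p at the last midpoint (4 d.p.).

midpoint -0.5: p = -0.75 < 0 → [-1, -0.5]
midpoint -0.75: p = 1.0625 > 0 → [-0.75, -0.5]
midpoint -0.625: p = 0.140625 > 0 → [-0.625, -0.5]
midpoint -0.5625: p = -0.3086 < 0 → [-0.625, -0.5625]

-0.3086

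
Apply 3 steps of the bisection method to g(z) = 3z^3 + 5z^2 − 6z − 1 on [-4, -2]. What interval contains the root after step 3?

z = -3 gives g = -19, negative; keep [-3, -2]
z = -2.5 gives g = -1.625, negative; keep [-2.5, -2]
z = -2.25 gives g = 3.640625, positive; keep [-2.5, -2.25]

[-2.5, -2.25]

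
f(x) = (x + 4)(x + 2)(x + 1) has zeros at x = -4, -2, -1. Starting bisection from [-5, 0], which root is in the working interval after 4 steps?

-4

m = -2.5, f(m) = 1.125 (+); new bracket [-5, -2.5]
m = -3.75, f(m) = 1.203125 (+); new bracket [-5, -3.75]
m = -4.375, f(m) = -3.005859 (−); new bracket [-4.375, -3.75]
m = -4.0625, f(m) = -0.3948 (−); new bracket [-4.0625, -3.75]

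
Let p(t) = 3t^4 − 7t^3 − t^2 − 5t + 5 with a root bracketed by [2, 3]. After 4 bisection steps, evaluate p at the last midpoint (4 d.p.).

midpoint 2.5: p = -5.9375 < 0 → [2.5, 3]
midpoint 2.75: p = 9.683594 > 0 → [2.5, 2.75]
midpoint 2.625: p = 0.811279 > 0 → [2.5, 2.625]
midpoint 2.5625: p = -2.8107 < 0 → [2.5625, 2.625]

-2.8107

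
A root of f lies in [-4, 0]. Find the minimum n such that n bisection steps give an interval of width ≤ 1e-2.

9

Width after n steps is 4/2^n. Need 2^n ≥ 4/1e-2 = 400.
2^8 = 256 < 400 ≤ 2^9 = 512, so n = 9.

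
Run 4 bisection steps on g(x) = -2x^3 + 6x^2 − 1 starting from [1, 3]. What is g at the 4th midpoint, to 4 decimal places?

1.0664

x = 2 gives g = 7, positive; keep [2, 3]
x = 2.5 gives g = 5.25, positive; keep [2.5, 3]
x = 2.75 gives g = 2.78125, positive; keep [2.75, 3]
x = 2.875 gives g = 1.0664, positive; keep [2.875, 3]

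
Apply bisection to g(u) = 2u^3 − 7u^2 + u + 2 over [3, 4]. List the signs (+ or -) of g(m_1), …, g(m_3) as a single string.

g(3.5) = 5.5 > 0, so the root lies in [3, 3.5]
g(3.25) = -0.03125 < 0, so the root lies in [3.25, 3.5]
g(3.375) = 2.527344 > 0, so the root lies in [3.25, 3.375]

+-+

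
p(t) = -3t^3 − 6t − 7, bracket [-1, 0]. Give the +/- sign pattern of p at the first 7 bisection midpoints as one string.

p(-0.5) = -3.625 < 0, so the root lies in [-1, -0.5]
p(-0.75) = -1.234375 < 0, so the root lies in [-1, -0.75]
p(-0.875) = 0.259766 > 0, so the root lies in [-0.875, -0.75]
p(-0.8125) = -0.5159 < 0, so the root lies in [-0.875, -0.8125]
p(-0.84375) = -0.1355 < 0, so the root lies in [-0.875, -0.84375]
p(-0.859375) = 0.0603 > 0, so the root lies in [-0.859375, -0.84375]
p(-0.8515625) = -0.0381 < 0, so the root lies in [-0.859375, -0.8515625]

--+--+-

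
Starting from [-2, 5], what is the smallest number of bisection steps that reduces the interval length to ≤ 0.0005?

14

Width after n steps is 7/2^n. Need 2^n ≥ 7/0.0005 = 14000.
2^13 = 8192 < 14000 ≤ 2^14 = 16384, so n = 14.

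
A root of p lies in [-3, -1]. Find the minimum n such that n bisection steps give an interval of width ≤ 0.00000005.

26

Width after n steps is 2/2^n. Need 2^n ≥ 2/0.00000005 = 40000000.
2^25 = 33554432 < 40000000 ≤ 2^26 = 67108864, so n = 26.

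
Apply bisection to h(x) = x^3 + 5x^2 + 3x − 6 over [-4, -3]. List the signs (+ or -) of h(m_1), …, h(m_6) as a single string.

midpoint -3.5: h = 1.875 > 0 → [-4, -3.5]
midpoint -3.75: h = 0.328125 > 0 → [-4, -3.75]
midpoint -3.875: h = -0.732422 < 0 → [-3.875, -3.75]
midpoint -3.8125: h = -0.177 < 0 → [-3.8125, -3.75]
midpoint -3.78125: h = 0.0818 > 0 → [-3.8125, -3.78125]
midpoint -3.796875: h = -0.0461 < 0 → [-3.796875, -3.78125]

++--+-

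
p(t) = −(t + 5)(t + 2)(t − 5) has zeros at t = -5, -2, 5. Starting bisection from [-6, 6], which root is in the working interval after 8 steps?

5

m = 0, p(m) = 50 (+); new bracket [0, 6]
m = 3, p(m) = 80 (+); new bracket [3, 6]
m = 4.5, p(m) = 30.875 (+); new bracket [4.5, 6]
m = 5.25, p(m) = -18.5781 (−); new bracket [4.5, 5.25]
m = 4.875, p(m) = 8.4863 (+); new bracket [4.875, 5.25]
m = 5.0625, p(m) = -4.4417 (−); new bracket [4.875, 5.0625]
m = 4.96875, p(m) = 2.1709 (+); new bracket [4.96875, 5.0625]
m = 5.015625, p(m) = -1.0979 (−); new bracket [4.96875, 5.015625]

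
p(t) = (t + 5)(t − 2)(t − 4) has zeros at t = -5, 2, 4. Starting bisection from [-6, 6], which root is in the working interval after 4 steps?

-5

p(0) = 40 > 0, so the root lies in [-6, 0]
p(-3) = 70 > 0, so the root lies in [-6, -3]
p(-4.5) = 27.625 > 0, so the root lies in [-6, -4.5]
p(-5.25) = -16.7656 < 0, so the root lies in [-5.25, -4.5]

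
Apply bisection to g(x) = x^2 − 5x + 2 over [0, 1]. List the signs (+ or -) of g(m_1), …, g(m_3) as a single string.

x = 0.5 gives g = -0.25, negative; keep [0, 0.5]
x = 0.25 gives g = 0.8125, positive; keep [0.25, 0.5]
x = 0.375 gives g = 0.265625, positive; keep [0.375, 0.5]

-++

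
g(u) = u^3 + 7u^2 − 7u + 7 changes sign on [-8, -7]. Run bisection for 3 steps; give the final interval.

[-8, -7.875]

m = -7.5, g(m) = 31.375 (+); new bracket [-8, -7.5]
m = -7.75, g(m) = 16.203125 (+); new bracket [-8, -7.75]
m = -7.875, g(m) = 7.861328 (+); new bracket [-8, -7.875]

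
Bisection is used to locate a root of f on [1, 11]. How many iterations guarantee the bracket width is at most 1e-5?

20

Width after n steps is 10/2^n. Need 2^n ≥ 10/1e-5 = 1000000.
2^19 = 524288 < 1000000 ≤ 2^20 = 1048576, so n = 20.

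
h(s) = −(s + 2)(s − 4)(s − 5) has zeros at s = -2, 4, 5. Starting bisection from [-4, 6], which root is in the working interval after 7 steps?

m = 1, h(m) = -36 (−); new bracket [-4, 1]
m = -1.5, h(m) = -17.875 (−); new bracket [-4, -1.5]
m = -2.75, h(m) = 39.234375 (+); new bracket [-2.75, -1.5]
m = -2.125, h(m) = 5.4551 (+); new bracket [-2.125, -1.5]
m = -1.8125, h(m) = -7.4246 (−); new bracket [-2.125, -1.8125]
m = -1.96875, h(m) = -1.2998 (−); new bracket [-2.125, -1.96875]
m = -2.046875, h(m) = 1.9974 (+); new bracket [-2.046875, -1.96875]

-2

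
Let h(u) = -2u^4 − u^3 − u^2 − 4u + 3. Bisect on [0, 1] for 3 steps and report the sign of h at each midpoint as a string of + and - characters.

+--

h(0.5) = 0.5 > 0, so the root lies in [0.5, 1]
h(0.75) = -1.617188 < 0, so the root lies in [0.5, 0.75]
h(0.625) = -0.439941 < 0, so the root lies in [0.5, 0.625]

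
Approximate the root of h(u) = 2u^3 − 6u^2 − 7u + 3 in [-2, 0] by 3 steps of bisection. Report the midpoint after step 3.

-1.25

h(-1) = 2 > 0, so the root lies in [-2, -1]
h(-1.5) = -6.75 < 0, so the root lies in [-1.5, -1]
h(-1.25) = -1.53125 < 0, so the root lies in [-1.25, -1]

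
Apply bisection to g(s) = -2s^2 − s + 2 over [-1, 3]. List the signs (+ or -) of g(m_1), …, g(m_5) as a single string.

-+++-

m = 1, g(m) = -1 (−); new bracket [-1, 1]
m = 0, g(m) = 2 (+); new bracket [0, 1]
m = 0.5, g(m) = 1 (+); new bracket [0.5, 1]
m = 0.75, g(m) = 0.125 (+); new bracket [0.75, 1]
m = 0.875, g(m) = -0.4062 (−); new bracket [0.75, 0.875]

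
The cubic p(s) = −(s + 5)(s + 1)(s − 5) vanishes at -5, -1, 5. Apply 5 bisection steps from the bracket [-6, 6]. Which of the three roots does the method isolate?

5

m = 0, p(m) = 25 (+); new bracket [0, 6]
m = 3, p(m) = 64 (+); new bracket [3, 6]
m = 4.5, p(m) = 26.125 (+); new bracket [4.5, 6]
m = 5.25, p(m) = -16.0156 (−); new bracket [4.5, 5.25]
m = 4.875, p(m) = 7.252 (+); new bracket [4.875, 5.25]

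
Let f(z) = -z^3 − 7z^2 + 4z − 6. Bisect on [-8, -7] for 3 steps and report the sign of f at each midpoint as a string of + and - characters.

-+-

f(-7.5) = -7.875 < 0, so the root lies in [-8, -7.5]
f(-7.75) = 8.046875 > 0, so the root lies in [-7.75, -7.5]
f(-7.625) = -0.162109 < 0, so the root lies in [-7.75, -7.625]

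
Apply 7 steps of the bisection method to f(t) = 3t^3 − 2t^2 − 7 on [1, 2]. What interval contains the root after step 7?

f(1.5) = -1.375 < 0, so the root lies in [1.5, 2]
f(1.75) = 2.953125 > 0, so the root lies in [1.5, 1.75]
f(1.625) = 0.591797 > 0, so the root lies in [1.5, 1.625]
f(1.5625) = -0.4387 < 0, so the root lies in [1.5625, 1.625]
f(1.59375) = 0.0645 > 0, so the root lies in [1.5625, 1.59375]
f(1.578125) = -0.1901 < 0, so the root lies in [1.578125, 1.59375]
f(1.5859375) = -0.0636 < 0, so the root lies in [1.5859375, 1.59375]

[1.5859375, 1.59375]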